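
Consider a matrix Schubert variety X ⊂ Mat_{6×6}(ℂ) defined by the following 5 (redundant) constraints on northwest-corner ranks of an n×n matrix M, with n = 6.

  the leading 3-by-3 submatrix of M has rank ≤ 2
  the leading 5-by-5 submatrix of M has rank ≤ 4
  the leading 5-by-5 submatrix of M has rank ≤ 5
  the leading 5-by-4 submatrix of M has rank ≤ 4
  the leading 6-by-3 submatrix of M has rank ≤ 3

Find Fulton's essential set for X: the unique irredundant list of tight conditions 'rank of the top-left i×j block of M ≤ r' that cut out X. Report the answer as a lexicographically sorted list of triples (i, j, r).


Rank table r_w(6×6) implied by the 5 constraints:

  row 1: 1  1  1  1  1  1
  row 2: 1  2  2  2  2  2
  row 3: 1  2  2  3  3  3
  row 4: 1  2  3  4  4  4
  row 5: 1  2  3  4  4  5
  row 6: 1  2  3  4  5  6

the unique w with this rank table is (1, 2, 4, 3, 6, 5).

Fulton essential set (2 of the 2 Rothe cells):

[(3, 3, 2), (5, 5, 4)]


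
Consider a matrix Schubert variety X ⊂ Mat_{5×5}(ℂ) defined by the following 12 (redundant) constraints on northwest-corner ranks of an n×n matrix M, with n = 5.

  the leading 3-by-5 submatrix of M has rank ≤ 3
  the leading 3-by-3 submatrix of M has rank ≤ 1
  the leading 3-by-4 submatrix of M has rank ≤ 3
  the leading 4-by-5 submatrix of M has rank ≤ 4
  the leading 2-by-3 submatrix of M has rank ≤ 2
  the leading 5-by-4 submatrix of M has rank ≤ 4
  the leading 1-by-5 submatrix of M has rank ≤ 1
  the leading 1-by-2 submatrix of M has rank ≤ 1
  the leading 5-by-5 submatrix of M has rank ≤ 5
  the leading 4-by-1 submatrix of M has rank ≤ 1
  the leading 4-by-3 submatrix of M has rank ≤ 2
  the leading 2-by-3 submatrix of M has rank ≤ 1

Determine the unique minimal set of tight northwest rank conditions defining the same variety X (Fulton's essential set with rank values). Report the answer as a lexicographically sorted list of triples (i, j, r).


Reconstructing r_w from the 12 given conditions:

  1 1 1 1 1
  1 1 1 2 2
  1 1 1 2 3
  1 2 2 3 4
  1 2 3 4 5

reading off 1-entries of Δ²R: w = (1, 4, 5, 2, 3).

|D(w)|=4, |Ess(w)|=1:

[(3, 3, 1)]


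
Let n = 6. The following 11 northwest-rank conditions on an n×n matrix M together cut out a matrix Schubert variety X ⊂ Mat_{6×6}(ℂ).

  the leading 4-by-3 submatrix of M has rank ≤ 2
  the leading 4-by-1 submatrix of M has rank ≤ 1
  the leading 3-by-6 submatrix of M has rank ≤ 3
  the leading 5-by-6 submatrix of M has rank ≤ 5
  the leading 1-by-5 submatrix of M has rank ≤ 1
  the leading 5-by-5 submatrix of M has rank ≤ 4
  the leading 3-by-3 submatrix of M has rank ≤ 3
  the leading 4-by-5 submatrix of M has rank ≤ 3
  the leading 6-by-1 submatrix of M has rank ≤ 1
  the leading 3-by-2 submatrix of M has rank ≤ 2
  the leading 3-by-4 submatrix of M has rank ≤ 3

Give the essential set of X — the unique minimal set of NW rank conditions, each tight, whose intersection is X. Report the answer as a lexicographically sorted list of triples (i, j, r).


Rank table r_w(6×6) implied by the 11 constraints:

  1, 1, 1, 1, 1, 1
  1, 2, 2, 2, 2, 2
  1, 2, 2, 3, 3, 3
  1, 2, 2, 3, 3, 4
  1, 2, 3, 4, 4, 5
  1, 2, 3, 4, 5, 6

hence w(1..6) = (1, 2, 4, 6, 3, 5).

|D(w)|=3, |Ess(w)|=2:

[(4, 3, 2), (4, 5, 3)]


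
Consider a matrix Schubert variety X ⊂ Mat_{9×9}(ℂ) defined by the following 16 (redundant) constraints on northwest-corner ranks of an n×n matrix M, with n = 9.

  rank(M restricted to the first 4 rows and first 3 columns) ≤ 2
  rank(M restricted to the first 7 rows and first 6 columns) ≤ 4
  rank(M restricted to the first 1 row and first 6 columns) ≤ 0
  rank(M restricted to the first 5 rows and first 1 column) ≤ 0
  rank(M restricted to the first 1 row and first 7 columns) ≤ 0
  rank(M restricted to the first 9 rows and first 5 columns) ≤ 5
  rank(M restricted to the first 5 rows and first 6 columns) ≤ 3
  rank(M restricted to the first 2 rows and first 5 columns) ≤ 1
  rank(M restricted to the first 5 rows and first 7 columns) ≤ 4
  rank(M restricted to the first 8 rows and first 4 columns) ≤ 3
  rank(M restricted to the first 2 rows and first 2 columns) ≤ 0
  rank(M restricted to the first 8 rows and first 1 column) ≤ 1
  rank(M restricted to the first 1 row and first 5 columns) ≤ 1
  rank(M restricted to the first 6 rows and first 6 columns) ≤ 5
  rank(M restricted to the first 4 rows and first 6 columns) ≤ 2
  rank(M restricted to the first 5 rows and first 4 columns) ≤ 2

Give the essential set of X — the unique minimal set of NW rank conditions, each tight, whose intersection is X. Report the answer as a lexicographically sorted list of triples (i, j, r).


The tightest implied rank at each (i,j), from the 16 conditions:

  R[1]: 0 | 0 | 0 | 0 | 0 | 0 | 0 | 1 | 1
  R[2]: 0 | 0 | 1 | 1 | 1 | 1 | 1 | 2 | 2
  R[3]: 0 | 1 | 2 | 2 | 2 | 2 | 2 | 3 | 3
  R[4]: 0 | 1 | 2 | 2 | 2 | 2 | 3 | 4 | 4
  R[5]: 0 | 1 | 2 | 2 | 3 | 3 | 4 | 5 | 5
  R[6]: 1 | 2 | 3 | 3 | 4 | 4 | 5 | 6 | 6
  R[7]: 1 | 2 | 3 | 3 | 4 | 4 | 5 | 6 | 7
  R[8]: 1 | 2 | 3 | 3 | 4 | 5 | 6 | 7 | 8
  R[9]: 1 | 2 | 3 | 4 | 5 | 6 | 7 | 8 | 9

the unique w with this rank table is (8, 3, 2, 7, 5, 1, 9, 6, 4).

Fulton essential set (7 of the 19 Rothe cells):

[(1, 7, 0), (2, 2, 0), (4, 6, 2), (5, 1, 0), (5, 4, 2), (7, 6, 4), (8, 4, 3)]


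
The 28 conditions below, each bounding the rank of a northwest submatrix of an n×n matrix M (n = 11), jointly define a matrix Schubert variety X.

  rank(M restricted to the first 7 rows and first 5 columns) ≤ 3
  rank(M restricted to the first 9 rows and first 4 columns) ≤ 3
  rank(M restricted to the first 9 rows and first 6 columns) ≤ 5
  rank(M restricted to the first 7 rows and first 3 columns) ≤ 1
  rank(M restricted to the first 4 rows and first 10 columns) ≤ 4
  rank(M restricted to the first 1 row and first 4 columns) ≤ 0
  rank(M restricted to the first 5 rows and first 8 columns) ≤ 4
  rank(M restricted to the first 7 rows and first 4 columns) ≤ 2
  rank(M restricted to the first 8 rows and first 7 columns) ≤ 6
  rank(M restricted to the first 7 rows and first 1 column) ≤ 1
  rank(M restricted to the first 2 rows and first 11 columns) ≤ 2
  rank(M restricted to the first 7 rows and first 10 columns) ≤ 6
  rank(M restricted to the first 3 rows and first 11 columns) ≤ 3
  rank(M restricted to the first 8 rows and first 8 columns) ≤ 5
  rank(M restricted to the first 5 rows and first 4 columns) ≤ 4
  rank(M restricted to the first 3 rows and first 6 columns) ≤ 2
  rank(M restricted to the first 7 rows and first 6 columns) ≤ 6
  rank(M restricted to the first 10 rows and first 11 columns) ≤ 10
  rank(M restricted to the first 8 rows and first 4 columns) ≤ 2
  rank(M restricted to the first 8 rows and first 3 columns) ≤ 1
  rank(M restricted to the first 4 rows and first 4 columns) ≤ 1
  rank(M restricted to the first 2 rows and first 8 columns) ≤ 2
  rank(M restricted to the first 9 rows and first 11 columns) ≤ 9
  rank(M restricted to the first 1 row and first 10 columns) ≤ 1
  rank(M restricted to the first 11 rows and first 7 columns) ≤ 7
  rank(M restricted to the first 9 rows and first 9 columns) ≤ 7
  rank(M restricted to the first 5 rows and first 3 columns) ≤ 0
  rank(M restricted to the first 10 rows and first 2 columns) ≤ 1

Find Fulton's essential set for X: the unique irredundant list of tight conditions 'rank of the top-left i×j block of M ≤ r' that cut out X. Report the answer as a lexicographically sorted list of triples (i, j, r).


Reconstructing r_w from the 28 given conditions:

  0 | 0 | 0 | 0 | 1 | 1 | 1 | 1 | 1 | 1 | 1
  0 | 0 | 0 | 1 | 2 | 2 | 2 | 2 | 2 | 2 | 2
  0 | 0 | 0 | 1 | 2 | 2 | 3 | 3 | 3 | 3 | 3
  0 | 0 | 0 | 1 | 2 | 3 | 4 | 4 | 4 | 4 | 4
  0 | 0 | 0 | 1 | 2 | 3 | 4 | 4 | 5 | 5 | 5
  1 | 1 | 1 | 2 | 3 | 4 | 5 | 5 | 6 | 6 | 6
  1 | 1 | 1 | 2 | 3 | 4 | 5 | 5 | 6 | 6 | 7
  1 | 1 | 1 | 2 | 3 | 4 | 5 | 5 | 6 | 7 | 8
  1 | 1 | 2 | 3 | 4 | 5 | 6 | 6 | 7 | 8 | 9
  1 | 1 | 2 | 3 | 4 | 5 | 6 | 7 | 8 | 9 | 10
  1 | 2 | 3 | 4 | 5 | 6 | 7 | 8 | 9 | 10 | 11

so w = (5, 4, 7, 6, 9, 1, 11, 10, 3, 8, 2).

Rothe diagram D(w) (27 cells), 8 SE-corners (essential conditions):

[(1, 4, 0), (3, 6, 2), (5, 3, 0), (5, 8, 4), (7, 10, 6), (8, 3, 1), (8, 8, 5), (10, 2, 1)]


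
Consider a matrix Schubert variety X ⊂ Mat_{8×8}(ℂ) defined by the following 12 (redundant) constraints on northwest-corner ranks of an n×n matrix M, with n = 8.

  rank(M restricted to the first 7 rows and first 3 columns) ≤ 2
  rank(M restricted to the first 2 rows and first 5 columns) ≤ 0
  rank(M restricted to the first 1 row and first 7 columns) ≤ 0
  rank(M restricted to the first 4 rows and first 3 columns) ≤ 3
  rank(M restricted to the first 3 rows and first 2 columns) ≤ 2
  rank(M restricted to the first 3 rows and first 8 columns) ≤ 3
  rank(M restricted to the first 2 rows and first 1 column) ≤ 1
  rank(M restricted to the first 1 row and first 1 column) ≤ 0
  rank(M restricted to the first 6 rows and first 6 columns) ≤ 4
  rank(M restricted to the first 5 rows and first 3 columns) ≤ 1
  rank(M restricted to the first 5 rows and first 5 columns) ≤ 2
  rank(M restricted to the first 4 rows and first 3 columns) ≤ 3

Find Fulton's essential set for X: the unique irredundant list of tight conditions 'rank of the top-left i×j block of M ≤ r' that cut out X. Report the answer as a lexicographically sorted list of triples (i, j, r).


Reconstructing r_w from the 12 given conditions:

  i=1: 0 0 0 0 0 0 0 1
  i=2: 0 0 0 0 0 1 1 2
  i=3: 1 1 1 1 1 2 2 3
  i=4: 1 1 1 2 2 3 3 4
  i=5: 1 1 1 2 2 3 4 5
  i=6: 1 2 2 3 3 4 5 6
  i=7: 1 2 2 3 4 5 6 7
  i=8: 1 2 3 4 5 6 7 8

hence w(1..8) = (8, 6, 1, 4, 7, 2, 5, 3).

Rothe diagram D(w) (18 cells), 5 SE-corners (essential conditions):

[(1, 7, 0), (2, 5, 0), (5, 3, 1), (5, 5, 2), (7, 3, 2)]


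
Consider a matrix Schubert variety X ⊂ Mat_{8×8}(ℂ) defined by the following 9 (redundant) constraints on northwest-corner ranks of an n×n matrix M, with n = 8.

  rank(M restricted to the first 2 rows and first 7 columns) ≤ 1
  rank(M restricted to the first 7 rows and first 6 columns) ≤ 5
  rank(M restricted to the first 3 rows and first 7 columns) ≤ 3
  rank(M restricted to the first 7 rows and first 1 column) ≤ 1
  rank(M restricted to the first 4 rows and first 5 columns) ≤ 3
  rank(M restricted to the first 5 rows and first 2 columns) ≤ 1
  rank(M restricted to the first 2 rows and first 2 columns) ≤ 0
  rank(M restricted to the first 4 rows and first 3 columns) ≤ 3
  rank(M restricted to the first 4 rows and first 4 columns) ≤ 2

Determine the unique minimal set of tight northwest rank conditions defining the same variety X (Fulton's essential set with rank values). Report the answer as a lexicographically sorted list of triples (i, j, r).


The tightest implied rank at each (i,j), from the 9 conditions:

  row 1: 0 0 1 1 1 1 1 1
  row 2: 0 0 1 1 1 1 1 2
  row 3: 1 1 2 2 2 2 2 3
  row 4: 1 1 2 2 3 3 3 4
  row 5: 1 1 2 3 4 4 4 5
  row 6: 1 2 3 4 5 5 5 6
  row 7: 1 2 3 4 5 5 6 7
  row 8: 1 2 3 4 5 6 7 8

the unique w with this rank table is (3, 8, 1, 5, 4, 2, 7, 6).

D(w) has 12 cells with 5 SE-corners; essential set:

[(2, 2, 0), (2, 7, 1), (4, 4, 2), (5, 2, 1), (7, 6, 5)]


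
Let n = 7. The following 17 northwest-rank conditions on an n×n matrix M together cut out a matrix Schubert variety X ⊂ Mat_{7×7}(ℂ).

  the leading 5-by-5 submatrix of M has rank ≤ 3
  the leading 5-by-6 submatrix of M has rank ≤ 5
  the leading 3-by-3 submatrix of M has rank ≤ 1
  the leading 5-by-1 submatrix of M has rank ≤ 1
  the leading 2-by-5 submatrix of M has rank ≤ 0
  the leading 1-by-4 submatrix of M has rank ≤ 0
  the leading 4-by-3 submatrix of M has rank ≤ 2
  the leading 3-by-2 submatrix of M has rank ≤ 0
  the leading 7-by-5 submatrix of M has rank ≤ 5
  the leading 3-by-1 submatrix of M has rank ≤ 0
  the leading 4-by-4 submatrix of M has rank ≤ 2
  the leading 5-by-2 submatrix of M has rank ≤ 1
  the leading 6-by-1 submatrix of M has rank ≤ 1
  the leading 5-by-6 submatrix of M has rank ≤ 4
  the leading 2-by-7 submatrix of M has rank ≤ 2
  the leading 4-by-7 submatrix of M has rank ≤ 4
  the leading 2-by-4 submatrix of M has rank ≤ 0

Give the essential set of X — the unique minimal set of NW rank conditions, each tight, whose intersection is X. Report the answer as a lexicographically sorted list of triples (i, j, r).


Reconstructing r_w from the 17 given conditions:

  0 0 0 0 0 1 1
  0 0 0 0 0 1 2
  0 0 1 1 1 2 3
  1 1 2 2 2 3 4
  1 1 2 3 3 4 5
  1 2 3 4 4 5 6
  1 2 3 4 5 6 7

giving w = (6, 7, 3, 1, 4, 2, 5) via Δ²R.

Fulton essential set (3 of the 13 Rothe cells):

[(2, 5, 0), (3, 2, 0), (5, 2, 1)]


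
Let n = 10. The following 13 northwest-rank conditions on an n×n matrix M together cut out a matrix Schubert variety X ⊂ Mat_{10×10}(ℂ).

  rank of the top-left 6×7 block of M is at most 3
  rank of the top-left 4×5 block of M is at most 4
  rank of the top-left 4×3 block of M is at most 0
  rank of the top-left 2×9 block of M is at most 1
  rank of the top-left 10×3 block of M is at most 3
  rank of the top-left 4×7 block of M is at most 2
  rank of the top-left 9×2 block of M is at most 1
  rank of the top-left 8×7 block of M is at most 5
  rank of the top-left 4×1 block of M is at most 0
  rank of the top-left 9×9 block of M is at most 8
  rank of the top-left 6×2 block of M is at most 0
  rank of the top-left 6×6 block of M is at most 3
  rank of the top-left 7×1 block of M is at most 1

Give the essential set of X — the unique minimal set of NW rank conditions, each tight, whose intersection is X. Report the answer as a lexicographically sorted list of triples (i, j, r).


Rank table r_w(10×10) implied by the 13 constraints:

  0 0 0 1 1 1 1 1 1 1
  0 0 0 1 1 1 1 1 1 2
  0 0 0 1 2 2 2 2 2 3
  0 0 0 1 2 2 2 3 3 4
  0 0 1 2 3 3 3 4 4 5
  0 0 1 2 3 3 3 4 5 6
  1 1 2 3 4 4 4 5 6 7
  1 1 2 3 4 5 5 6 7 8
  1 1 2 3 4 5 6 7 8 9
  1 2 3 4 5 6 7 8 9 10

second differences of R give the permutation w = (4, 10, 5, 8, 3, 9, 1, 6, 7, 2).

6 SE-corners of the 27-cell Rothe diagram give Ess(w):

[(2, 9, 1), (4, 3, 0), (4, 7, 2), (6, 2, 0), (6, 7, 3), (9, 2, 1)]


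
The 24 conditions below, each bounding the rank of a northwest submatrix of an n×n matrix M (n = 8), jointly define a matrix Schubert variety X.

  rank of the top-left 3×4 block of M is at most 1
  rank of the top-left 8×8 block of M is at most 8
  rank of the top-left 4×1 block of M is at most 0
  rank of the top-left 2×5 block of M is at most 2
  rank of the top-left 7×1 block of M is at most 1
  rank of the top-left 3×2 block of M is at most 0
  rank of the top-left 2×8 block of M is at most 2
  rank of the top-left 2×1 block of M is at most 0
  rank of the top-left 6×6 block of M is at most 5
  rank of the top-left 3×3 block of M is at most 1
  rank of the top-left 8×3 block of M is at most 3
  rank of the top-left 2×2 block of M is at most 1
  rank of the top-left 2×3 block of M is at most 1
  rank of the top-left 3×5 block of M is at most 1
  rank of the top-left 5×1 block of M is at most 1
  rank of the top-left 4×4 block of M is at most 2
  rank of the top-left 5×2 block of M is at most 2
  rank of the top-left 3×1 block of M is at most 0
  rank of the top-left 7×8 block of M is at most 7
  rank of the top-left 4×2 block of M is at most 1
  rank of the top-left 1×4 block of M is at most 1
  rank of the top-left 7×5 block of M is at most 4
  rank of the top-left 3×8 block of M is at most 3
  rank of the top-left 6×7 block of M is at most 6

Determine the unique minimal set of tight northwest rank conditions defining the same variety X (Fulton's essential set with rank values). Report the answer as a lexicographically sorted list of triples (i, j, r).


Computing R[i][j] = min implied NW-rank bound (n=8, 24 conditions):

  row 1: 0 | 0 | 1 | 1 | 1 | 1 | 1 | 1
  row 2: 0 | 0 | 1 | 1 | 1 | 2 | 2 | 2
  row 3: 0 | 0 | 1 | 1 | 1 | 2 | 3 | 3
  row 4: 0 | 1 | 2 | 2 | 2 | 3 | 4 | 4
  row 5: 1 | 2 | 3 | 3 | 3 | 4 | 5 | 5
  row 6: 1 | 2 | 3 | 4 | 4 | 5 | 6 | 6
  row 7: 1 | 2 | 3 | 4 | 4 | 5 | 6 | 7
  row 8: 1 | 2 | 3 | 4 | 5 | 6 | 7 | 8

giving w = (3, 6, 7, 2, 1, 4, 8, 5) via Δ²R.

D(w) has 12 cells with 4 SE-corners; essential set:

[(3, 2, 0), (3, 5, 1), (4, 1, 0), (7, 5, 4)]


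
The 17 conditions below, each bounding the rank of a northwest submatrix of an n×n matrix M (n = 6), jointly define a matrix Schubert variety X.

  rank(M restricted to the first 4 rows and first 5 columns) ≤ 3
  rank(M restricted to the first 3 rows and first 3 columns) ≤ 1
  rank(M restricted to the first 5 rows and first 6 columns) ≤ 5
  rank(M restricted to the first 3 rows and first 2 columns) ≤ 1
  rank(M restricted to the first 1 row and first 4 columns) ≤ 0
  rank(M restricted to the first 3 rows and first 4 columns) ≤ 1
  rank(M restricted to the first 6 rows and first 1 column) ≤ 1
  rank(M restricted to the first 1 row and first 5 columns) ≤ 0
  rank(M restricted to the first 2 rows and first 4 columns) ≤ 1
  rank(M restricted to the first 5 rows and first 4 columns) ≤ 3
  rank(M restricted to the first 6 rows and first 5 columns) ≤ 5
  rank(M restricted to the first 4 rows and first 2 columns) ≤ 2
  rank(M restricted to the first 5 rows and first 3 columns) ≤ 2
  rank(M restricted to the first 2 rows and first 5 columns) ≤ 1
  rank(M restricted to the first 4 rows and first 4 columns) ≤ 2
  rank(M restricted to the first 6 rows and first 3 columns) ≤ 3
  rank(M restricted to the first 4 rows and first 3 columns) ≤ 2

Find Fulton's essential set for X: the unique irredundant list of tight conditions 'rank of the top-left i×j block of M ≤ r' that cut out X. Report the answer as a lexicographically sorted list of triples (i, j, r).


Computing R[i][j] = min implied NW-rank bound (n=6, 17 conditions):

  0 | 0 | 0 | 0 | 0 | 1
  1 | 1 | 1 | 1 | 1 | 2
  1 | 1 | 1 | 1 | 2 | 3
  1 | 2 | 2 | 2 | 3 | 4
  1 | 2 | 2 | 3 | 4 | 5
  1 | 2 | 3 | 4 | 5 | 6

the unique w with this rank table is (6, 1, 5, 2, 4, 3).

Fulton essential set (3 of the 9 Rothe cells):

[(1, 5, 0), (3, 4, 1), (5, 3, 2)]


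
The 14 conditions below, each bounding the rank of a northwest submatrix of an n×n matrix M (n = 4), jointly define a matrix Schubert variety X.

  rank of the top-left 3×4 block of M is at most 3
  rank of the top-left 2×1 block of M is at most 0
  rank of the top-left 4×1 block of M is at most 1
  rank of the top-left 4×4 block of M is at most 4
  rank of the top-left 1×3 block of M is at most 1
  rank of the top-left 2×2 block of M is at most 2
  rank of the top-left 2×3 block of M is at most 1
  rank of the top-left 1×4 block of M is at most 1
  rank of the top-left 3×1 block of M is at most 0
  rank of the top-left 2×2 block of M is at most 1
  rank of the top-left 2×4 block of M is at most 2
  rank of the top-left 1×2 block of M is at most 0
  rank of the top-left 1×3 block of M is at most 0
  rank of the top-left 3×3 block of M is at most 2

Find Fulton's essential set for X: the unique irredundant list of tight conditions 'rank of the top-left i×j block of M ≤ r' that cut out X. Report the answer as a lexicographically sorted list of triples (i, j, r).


Reconstructing r_w from the 14 given conditions:

  0, 0, 0, 1
  0, 1, 1, 2
  0, 1, 2, 3
  1, 2, 3, 4

reading off 1-entries of Δ²R: w = (4, 2, 3, 1).

D(w) has 5 cells with 2 SE-corners; essential set:

[(1, 3, 0), (3, 1, 0)]


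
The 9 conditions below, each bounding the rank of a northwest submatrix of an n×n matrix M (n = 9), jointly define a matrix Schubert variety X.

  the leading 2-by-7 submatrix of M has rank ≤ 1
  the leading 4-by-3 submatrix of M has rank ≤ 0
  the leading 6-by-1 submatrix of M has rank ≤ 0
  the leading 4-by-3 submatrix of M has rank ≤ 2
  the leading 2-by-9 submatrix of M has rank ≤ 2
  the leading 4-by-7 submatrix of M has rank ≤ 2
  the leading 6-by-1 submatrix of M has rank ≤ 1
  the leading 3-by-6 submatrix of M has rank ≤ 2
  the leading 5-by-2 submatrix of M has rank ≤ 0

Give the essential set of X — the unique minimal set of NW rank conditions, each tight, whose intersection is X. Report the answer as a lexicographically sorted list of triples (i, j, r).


The tightest implied rank at each (i,j), from the 9 conditions:

  0 0 0 1 1 1 1 1 1
  0 0 0 1 1 1 1 2 2
  0 0 0 1 2 2 2 3 3
  0 0 0 1 2 2 2 3 4
  0 0 1 2 3 3 3 4 5
  0 1 2 3 4 4 4 5 6
  1 2 3 4 5 5 5 6 7
  1 2 3 4 5 6 6 7 8
  1 2 3 4 5 6 7 8 9

so w = (4, 8, 5, 9, 3, 2, 1, 6, 7).

|D(w)|=20, |Ess(w)|=5:

[(2, 7, 1), (4, 3, 0), (4, 7, 2), (5, 2, 0), (6, 1, 0)]


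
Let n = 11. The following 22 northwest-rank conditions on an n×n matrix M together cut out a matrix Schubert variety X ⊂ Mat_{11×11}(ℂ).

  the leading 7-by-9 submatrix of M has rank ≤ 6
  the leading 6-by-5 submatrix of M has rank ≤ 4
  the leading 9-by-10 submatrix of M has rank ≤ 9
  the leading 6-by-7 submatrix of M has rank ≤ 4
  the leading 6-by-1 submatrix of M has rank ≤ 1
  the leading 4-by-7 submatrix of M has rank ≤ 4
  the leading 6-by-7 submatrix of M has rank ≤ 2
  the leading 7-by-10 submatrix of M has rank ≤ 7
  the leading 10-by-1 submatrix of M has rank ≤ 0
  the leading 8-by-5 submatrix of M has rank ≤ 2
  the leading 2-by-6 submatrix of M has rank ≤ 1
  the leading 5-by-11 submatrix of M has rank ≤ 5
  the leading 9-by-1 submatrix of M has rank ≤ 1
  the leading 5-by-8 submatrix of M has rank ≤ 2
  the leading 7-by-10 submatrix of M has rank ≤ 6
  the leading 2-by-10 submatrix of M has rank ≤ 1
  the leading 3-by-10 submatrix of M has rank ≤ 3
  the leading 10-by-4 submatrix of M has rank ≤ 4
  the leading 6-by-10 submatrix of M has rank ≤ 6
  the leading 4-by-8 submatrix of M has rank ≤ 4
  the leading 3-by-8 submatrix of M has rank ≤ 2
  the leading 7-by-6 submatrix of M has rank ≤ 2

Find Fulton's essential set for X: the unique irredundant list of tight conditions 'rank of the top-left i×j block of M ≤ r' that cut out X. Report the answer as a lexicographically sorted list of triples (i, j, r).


Propagating the 22 rank bounds to every northwest block:

  0 | 1 | 1 | 1 | 1 | 1 | 1 | 1 | 1 | 1 | 1
  0 | 1 | 1 | 1 | 1 | 1 | 1 | 1 | 1 | 1 | 2
  0 | 1 | 2 | 2 | 2 | 2 | 2 | 2 | 2 | 2 | 3
  0 | 1 | 2 | 2 | 2 | 2 | 2 | 2 | 3 | 3 | 4
  0 | 1 | 2 | 2 | 2 | 2 | 2 | 2 | 3 | 4 | 5
  0 | 1 | 2 | 2 | 2 | 2 | 2 | 3 | 4 | 5 | 6
  0 | 1 | 2 | 2 | 2 | 2 | 3 | 4 | 5 | 6 | 7
  0 | 1 | 2 | 2 | 2 | 3 | 4 | 5 | 6 | 7 | 8
  0 | 1 | 2 | 3 | 3 | 4 | 5 | 6 | 7 | 8 | 9
  0 | 1 | 2 | 3 | 4 | 5 | 6 | 7 | 8 | 9 | 10
  1 | 2 | 3 | 4 | 5 | 6 | 7 | 8 | 9 | 10 | 11

reading off 1-entries of Δ²R: w = (2, 11, 3, 9, 10, 8, 7, 6, 4, 5, 1).

Rothe diagram D(w) (37 cells), 6 SE-corners (essential conditions):

[(2, 10, 1), (5, 8, 2), (6, 7, 2), (7, 6, 2), (8, 5, 2), (10, 1, 0)]


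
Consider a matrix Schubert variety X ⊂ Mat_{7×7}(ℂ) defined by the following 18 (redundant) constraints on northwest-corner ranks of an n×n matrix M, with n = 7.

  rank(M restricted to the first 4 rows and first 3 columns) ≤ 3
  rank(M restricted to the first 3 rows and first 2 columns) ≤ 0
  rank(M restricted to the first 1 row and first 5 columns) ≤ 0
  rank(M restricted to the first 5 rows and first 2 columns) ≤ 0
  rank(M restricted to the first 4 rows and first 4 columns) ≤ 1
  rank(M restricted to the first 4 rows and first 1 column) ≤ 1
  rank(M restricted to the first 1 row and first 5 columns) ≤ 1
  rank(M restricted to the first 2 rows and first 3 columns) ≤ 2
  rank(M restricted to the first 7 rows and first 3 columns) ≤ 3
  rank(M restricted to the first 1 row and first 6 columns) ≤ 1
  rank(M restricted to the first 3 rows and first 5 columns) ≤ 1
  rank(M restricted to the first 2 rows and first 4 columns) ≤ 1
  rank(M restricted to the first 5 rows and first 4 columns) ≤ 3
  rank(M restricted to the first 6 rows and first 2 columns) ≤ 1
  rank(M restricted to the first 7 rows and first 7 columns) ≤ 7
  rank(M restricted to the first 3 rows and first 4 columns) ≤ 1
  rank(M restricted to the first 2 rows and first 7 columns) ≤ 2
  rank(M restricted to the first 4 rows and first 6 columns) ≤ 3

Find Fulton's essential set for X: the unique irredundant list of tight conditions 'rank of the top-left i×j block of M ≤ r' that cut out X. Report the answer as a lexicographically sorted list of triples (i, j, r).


Reconstructing r_w from the 18 given conditions:

  row 1: 0  0  0  0  0  1  1
  row 2: 0  0  1  1  1  2  2
  row 3: 0  0  1  1  1  2  3
  row 4: 0  0  1  1  2  3  4
  row 5: 0  0  1  2  3  4  5
  row 6: 1  1  2  3  4  5  6
  row 7: 1  2  3  4  5  6  7

reading off 1-entries of Δ²R: w = (6, 3, 7, 5, 4, 1, 2).

|D(w)|=16, |Ess(w)|=4:

[(1, 5, 0), (3, 5, 1), (4, 4, 1), (5, 2, 0)]


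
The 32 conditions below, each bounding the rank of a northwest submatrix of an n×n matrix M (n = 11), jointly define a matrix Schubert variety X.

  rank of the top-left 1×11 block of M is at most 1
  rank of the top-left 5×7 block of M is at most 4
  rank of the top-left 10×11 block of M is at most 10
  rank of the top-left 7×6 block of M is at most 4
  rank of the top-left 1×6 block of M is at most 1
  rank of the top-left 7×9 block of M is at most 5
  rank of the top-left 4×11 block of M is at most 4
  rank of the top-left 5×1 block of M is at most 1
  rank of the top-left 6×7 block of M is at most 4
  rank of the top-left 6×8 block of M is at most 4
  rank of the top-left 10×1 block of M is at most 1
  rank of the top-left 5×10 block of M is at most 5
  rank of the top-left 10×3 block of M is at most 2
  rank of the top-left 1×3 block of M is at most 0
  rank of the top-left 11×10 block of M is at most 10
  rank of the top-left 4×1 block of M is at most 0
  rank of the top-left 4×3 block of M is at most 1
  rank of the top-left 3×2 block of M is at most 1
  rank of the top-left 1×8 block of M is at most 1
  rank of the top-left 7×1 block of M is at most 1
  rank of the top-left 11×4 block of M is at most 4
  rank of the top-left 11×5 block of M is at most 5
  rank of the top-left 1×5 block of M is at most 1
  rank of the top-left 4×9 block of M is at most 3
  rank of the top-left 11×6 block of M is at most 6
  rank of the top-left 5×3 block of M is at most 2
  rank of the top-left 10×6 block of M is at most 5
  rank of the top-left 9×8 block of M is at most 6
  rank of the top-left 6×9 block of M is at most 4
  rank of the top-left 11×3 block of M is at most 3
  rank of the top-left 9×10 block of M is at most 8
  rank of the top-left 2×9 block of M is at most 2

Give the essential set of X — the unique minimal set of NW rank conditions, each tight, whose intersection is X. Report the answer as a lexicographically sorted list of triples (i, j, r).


Computing R[i][j] = min implied NW-rank bound (n=11, 32 conditions):

  row 1: 0 | 0 | 0 | 1 | 1 | 1 | 1 | 1 | 1 | 1 | 1
  row 2: 0 | 1 | 1 | 2 | 2 | 2 | 2 | 2 | 2 | 2 | 2
  row 3: 0 | 1 | 1 | 2 | 3 | 3 | 3 | 3 | 3 | 3 | 3
  row 4: 0 | 1 | 1 | 2 | 3 | 3 | 3 | 3 | 3 | 4 | 4
  row 5: 1 | 2 | 2 | 3 | 4 | 4 | 4 | 4 | 4 | 5 | 5
  row 6: 1 | 2 | 2 | 3 | 4 | 4 | 4 | 4 | 4 | 5 | 6
  row 7: 1 | 2 | 2 | 3 | 4 | 4 | 5 | 5 | 5 | 6 | 7
  row 8: 1 | 2 | 2 | 3 | 4 | 5 | 6 | 6 | 6 | 7 | 8
  row 9: 1 | 2 | 2 | 3 | 4 | 5 | 6 | 6 | 7 | 8 | 9
  row 10: 1 | 2 | 2 | 3 | 4 | 5 | 6 | 7 | 8 | 9 | 10
  row 11: 1 | 2 | 3 | 4 | 5 | 6 | 7 | 8 | 9 | 10 | 11

so w = (4, 2, 5, 10, 1, 11, 7, 6, 9, 8, 3).

8 SE-corners of the 23-cell Rothe diagram give Ess(w):

[(1, 3, 0), (4, 1, 0), (4, 3, 1), (4, 9, 3), (6, 9, 4), (7, 6, 4), (9, 8, 6), (10, 3, 2)]


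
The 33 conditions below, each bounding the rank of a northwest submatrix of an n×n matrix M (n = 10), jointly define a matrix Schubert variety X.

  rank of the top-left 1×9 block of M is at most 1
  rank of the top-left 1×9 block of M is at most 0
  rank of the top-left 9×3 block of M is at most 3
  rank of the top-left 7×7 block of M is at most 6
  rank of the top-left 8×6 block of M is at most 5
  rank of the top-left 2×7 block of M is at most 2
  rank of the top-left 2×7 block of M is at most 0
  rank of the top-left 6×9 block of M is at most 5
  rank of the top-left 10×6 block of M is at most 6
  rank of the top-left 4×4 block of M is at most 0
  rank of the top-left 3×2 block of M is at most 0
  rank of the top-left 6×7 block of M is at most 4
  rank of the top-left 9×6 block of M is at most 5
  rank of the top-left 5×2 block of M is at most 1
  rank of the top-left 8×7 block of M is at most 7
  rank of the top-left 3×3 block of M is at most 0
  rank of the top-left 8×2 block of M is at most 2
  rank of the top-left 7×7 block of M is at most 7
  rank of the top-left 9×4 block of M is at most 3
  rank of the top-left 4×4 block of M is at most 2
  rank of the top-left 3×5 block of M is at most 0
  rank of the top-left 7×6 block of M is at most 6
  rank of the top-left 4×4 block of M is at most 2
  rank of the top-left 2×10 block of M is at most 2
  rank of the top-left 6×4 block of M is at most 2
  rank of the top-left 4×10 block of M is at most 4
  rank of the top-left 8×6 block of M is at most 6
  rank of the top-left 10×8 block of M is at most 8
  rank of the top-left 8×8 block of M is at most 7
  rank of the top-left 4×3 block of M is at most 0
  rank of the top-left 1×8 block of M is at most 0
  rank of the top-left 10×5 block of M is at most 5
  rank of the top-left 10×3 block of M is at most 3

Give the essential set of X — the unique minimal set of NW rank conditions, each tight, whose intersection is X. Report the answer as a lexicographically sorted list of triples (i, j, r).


Recovering R(i,j) via the rank-extension bound from the 33 conditions:

  R[1]: 0 | 0 | 0 | 0 | 0 | 0 | 0 | 0 | 0 | 1
  R[2]: 0 | 0 | 0 | 0 | 0 | 0 | 0 | 1 | 1 | 2
  R[3]: 0 | 0 | 0 | 0 | 0 | 1 | 1 | 2 | 2 | 3
  R[4]: 0 | 0 | 0 | 0 | 1 | 2 | 2 | 3 | 3 | 4
  R[5]: 1 | 1 | 1 | 1 | 2 | 3 | 3 | 4 | 4 | 5
  R[6]: 1 | 2 | 2 | 2 | 3 | 4 | 4 | 5 | 5 | 6
  R[7]: 1 | 2 | 3 | 3 | 4 | 5 | 5 | 6 | 6 | 7
  R[8]: 1 | 2 | 3 | 3 | 4 | 5 | 6 | 7 | 7 | 8
  R[9]: 1 | 2 | 3 | 3 | 4 | 5 | 6 | 7 | 8 | 9
  R[10]: 1 | 2 | 3 | 4 | 5 | 6 | 7 | 8 | 9 | 10

so w = (10, 8, 6, 5, 1, 2, 3, 7, 9, 4).

D(w) has 27 cells with 5 SE-corners; essential set:

[(1, 9, 0), (2, 7, 0), (3, 5, 0), (4, 4, 0), (9, 4, 3)]


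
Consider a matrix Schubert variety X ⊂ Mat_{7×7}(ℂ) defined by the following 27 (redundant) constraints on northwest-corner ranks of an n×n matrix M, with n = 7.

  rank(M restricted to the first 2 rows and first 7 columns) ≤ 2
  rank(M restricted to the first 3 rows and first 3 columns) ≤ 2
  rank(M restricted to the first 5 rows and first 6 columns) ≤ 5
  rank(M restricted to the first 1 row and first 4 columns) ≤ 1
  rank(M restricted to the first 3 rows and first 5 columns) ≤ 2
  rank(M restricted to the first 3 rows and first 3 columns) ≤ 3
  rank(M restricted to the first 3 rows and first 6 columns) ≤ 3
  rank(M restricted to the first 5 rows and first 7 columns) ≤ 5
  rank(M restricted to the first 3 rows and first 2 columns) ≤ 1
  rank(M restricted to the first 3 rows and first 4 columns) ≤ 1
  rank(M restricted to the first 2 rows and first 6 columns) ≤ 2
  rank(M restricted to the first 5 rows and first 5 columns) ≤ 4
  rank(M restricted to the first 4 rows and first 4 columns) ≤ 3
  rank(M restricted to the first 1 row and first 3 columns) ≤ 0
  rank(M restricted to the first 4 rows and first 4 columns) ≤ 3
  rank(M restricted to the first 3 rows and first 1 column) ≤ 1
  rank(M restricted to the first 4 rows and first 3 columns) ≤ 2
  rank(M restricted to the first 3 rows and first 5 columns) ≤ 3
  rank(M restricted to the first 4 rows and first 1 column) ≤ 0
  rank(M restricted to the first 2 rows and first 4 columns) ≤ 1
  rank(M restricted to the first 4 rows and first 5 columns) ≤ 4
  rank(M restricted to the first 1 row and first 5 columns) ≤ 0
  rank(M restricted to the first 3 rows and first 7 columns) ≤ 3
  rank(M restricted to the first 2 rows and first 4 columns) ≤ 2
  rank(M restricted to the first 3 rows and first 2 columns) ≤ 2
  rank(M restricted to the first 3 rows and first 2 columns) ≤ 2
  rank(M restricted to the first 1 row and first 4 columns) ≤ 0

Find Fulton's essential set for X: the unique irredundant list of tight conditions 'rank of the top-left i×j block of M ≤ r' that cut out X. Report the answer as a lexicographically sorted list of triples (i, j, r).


Reconstructing r_w from the 27 given conditions:

  R[1]: 0, 0, 0, 0, 0, 1, 1
  R[2]: 0, 1, 1, 1, 1, 2, 2
  R[3]: 0, 1, 1, 1, 2, 3, 3
  R[4]: 0, 1, 2, 2, 3, 4, 4
  R[5]: 1, 2, 3, 3, 4, 5, 5
  R[6]: 1, 2, 3, 4, 5, 6, 6
  R[7]: 1, 2, 3, 4, 5, 6, 7

giving w = (6, 2, 5, 3, 1, 4, 7) via Δ²R.

3 SE-corners of the 10-cell Rothe diagram give Ess(w):

[(1, 5, 0), (3, 4, 1), (4, 1, 0)]


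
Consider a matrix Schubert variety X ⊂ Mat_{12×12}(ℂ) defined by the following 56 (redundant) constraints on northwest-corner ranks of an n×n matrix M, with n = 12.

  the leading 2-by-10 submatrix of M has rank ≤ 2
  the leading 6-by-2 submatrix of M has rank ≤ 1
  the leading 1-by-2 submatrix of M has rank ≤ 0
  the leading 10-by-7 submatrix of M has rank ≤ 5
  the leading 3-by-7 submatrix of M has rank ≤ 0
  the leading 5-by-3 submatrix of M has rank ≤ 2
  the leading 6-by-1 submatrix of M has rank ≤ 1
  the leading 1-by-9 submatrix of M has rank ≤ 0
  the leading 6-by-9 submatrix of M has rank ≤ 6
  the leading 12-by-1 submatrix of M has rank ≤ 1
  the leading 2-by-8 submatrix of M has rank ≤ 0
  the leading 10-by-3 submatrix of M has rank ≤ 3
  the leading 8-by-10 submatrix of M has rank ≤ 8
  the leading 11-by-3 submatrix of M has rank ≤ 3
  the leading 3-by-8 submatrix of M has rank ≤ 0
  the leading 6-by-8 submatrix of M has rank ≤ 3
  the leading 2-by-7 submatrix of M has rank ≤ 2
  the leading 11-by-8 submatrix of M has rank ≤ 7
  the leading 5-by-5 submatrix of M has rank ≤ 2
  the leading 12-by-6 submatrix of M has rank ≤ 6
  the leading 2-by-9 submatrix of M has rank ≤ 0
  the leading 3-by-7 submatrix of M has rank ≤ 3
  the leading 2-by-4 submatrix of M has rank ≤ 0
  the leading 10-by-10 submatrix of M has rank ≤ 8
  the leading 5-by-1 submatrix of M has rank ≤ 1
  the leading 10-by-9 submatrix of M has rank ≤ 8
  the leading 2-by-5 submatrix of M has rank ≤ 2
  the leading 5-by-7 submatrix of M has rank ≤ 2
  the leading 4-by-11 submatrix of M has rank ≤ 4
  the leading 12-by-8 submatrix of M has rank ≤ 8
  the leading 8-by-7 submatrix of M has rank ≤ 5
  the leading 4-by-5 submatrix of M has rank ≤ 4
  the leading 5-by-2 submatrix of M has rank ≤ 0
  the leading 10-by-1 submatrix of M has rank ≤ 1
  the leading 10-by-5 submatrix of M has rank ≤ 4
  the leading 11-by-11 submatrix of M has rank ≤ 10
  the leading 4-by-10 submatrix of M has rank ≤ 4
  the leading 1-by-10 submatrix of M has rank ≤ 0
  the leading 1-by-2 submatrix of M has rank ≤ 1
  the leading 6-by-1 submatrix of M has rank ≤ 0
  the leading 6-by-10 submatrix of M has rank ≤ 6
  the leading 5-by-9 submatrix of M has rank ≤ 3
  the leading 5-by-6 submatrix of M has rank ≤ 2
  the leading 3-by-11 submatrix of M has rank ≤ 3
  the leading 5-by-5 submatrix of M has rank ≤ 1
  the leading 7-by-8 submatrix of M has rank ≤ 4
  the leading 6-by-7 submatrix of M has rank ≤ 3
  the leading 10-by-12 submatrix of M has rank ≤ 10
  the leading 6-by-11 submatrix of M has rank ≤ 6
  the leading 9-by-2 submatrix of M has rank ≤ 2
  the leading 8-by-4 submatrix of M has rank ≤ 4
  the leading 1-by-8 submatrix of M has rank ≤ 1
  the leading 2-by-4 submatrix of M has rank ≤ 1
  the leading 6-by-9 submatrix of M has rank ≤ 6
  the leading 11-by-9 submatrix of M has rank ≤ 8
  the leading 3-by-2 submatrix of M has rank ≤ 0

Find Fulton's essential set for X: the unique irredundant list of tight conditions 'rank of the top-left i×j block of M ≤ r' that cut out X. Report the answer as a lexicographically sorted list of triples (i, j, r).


Recovering R(i,j) via the rank-extension bound from the 56 conditions:

  R[1]: 0 | 0 | 0 | 0 | 0 | 0 | 0 | 0 | 0 | 0 | 1 | 1
  R[2]: 0 | 0 | 0 | 0 | 0 | 0 | 0 | 0 | 0 | 1 | 2 | 2
  R[3]: 0 | 0 | 0 | 0 | 0 | 0 | 0 | 0 | 1 | 2 | 3 | 3
  R[4]: 0 | 0 | 1 | 1 | 1 | 1 | 1 | 1 | 2 | 3 | 4 | 4
  R[5]: 0 | 0 | 1 | 1 | 1 | 2 | 2 | 2 | 3 | 4 | 5 | 5
  R[6]: 0 | 1 | 2 | 2 | 2 | 3 | 3 | 3 | 4 | 5 | 6 | 6
  R[7]: 1 | 2 | 3 | 3 | 3 | 4 | 4 | 4 | 5 | 6 | 7 | 7
  R[8]: 1 | 2 | 3 | 4 | 4 | 5 | 5 | 5 | 6 | 7 | 8 | 8
  R[9]: 1 | 2 | 3 | 4 | 4 | 5 | 5 | 6 | 7 | 8 | 9 | 9
  R[10]: 1 | 2 | 3 | 4 | 4 | 5 | 5 | 6 | 7 | 8 | 9 | 10
  R[11]: 1 | 2 | 3 | 4 | 5 | 6 | 6 | 7 | 8 | 9 | 10 | 11
  R[12]: 1 | 2 | 3 | 4 | 5 | 6 | 7 | 8 | 9 | 10 | 11 | 12

hence w(1..12) = (11, 10, 9, 3, 6, 2, 1, 4, 8, 12, 5, 7).

Fulton essential set (8 of the 38 Rothe cells):

[(1, 10, 0), (2, 9, 0), (3, 8, 0), (5, 2, 0), (5, 5, 1), (6, 1, 0), (10, 5, 4), (10, 7, 5)]


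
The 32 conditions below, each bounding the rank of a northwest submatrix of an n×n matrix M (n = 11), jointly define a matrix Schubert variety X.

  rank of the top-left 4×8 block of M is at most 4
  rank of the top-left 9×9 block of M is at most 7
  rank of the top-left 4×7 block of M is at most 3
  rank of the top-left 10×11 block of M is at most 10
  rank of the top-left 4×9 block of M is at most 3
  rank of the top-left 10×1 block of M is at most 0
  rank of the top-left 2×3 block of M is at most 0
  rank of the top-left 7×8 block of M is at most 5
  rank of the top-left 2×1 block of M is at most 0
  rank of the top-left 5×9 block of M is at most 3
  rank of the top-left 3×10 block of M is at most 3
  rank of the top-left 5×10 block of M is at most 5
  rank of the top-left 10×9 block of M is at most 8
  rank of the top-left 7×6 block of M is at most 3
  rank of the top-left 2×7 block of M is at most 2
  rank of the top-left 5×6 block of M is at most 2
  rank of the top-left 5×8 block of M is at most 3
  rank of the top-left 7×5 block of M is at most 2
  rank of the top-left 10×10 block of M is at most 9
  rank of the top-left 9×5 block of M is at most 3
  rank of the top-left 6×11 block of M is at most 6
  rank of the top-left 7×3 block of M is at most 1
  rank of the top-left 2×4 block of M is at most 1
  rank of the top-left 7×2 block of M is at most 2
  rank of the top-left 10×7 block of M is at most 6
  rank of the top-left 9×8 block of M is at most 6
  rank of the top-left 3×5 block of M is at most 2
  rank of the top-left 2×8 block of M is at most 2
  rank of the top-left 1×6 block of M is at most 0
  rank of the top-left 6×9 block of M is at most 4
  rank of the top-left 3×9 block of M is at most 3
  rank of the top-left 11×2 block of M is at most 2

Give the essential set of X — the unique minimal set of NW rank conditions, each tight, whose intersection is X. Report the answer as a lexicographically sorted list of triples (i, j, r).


Computing R[i][j] = min implied NW-rank bound (n=11, 32 conditions):

  0, 0, 0, 0, 0, 0, 1, 1, 1, 1, 1
  0, 0, 0, 1, 1, 1, 2, 2, 2, 2, 2
  0, 1, 1, 2, 2, 2, 3, 3, 3, 3, 3
  0, 1, 1, 2, 2, 2, 3, 3, 3, 4, 4
  0, 1, 1, 2, 2, 2, 3, 3, 3, 4, 5
  0, 1, 1, 2, 2, 3, 4, 4, 4, 5, 6
  0, 1, 1, 2, 2, 3, 4, 5, 5, 6, 7
  0, 1, 2, 3, 3, 4, 5, 6, 6, 7, 8
  0, 1, 2, 3, 3, 4, 5, 6, 7, 8, 9
  0, 1, 2, 3, 4, 5, 6, 7, 8, 9, 10
  1, 2, 3, 4, 5, 6, 7, 8, 9, 10, 11

reading off 1-entries of Δ²R: w = (7, 4, 2, 10, 11, 6, 8, 3, 9, 5, 1).

|D(w)|=32, |Ess(w)|=8:

[(1, 6, 0), (2, 3, 0), (5, 6, 2), (5, 9, 3), (7, 3, 1), (7, 5, 2), (9, 5, 3), (10, 1, 0)]


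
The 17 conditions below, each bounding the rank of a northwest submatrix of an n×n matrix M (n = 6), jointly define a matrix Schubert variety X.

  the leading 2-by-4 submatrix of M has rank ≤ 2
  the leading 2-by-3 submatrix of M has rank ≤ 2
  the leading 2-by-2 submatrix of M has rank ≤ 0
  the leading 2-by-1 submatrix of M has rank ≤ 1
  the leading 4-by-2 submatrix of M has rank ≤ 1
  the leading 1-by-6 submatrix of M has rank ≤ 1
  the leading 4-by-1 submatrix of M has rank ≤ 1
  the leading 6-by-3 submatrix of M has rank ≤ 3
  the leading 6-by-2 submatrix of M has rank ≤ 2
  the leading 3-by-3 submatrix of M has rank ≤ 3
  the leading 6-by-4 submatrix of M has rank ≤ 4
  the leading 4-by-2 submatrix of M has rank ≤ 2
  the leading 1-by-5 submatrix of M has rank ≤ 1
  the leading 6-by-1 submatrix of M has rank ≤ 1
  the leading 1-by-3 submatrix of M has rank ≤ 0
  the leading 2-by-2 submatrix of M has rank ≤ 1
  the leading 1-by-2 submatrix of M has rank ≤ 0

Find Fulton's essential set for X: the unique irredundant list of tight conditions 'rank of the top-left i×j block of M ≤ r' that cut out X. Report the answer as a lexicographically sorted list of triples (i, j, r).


Computing R[i][j] = min implied NW-rank bound (n=6, 17 conditions):

  0 0 0 1 1 1
  0 0 1 2 2 2
  1 1 2 3 3 3
  1 1 2 3 4 4
  1 2 3 4 5 5
  1 2 3 4 5 6

so w = (4, 3, 1, 5, 2, 6).

Fulton essential set (3 of the 6 Rothe cells):

[(1, 3, 0), (2, 2, 0), (4, 2, 1)]
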